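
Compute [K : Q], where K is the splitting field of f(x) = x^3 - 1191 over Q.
[K : Q] = 6

The roots of x^3 - 1191 are ∛1191, ω∛1191, ω^2∛1191 where ω = e^(2πi/3) is a primitive cube root of unity, so K = Q(∛1191, ω). Now [Q(∛1191):Q] = 3 (since 1191 is not a perfect cube, x^3 - 1191 is irreducible) and [Q(ω):Q] = 2. Both 2 and 3 divide [K:Q], and [K:Q] ≤ 3·2 = 6, so [K:Q] = 6. (Equivalently: Q(∛1191) ⊂ R but ω ∉ R, so [K : Q(∛1191)] = 2.)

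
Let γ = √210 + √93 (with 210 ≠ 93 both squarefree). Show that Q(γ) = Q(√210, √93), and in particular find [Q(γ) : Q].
[Q(γ) : Q] = 4 (equivalently, Q(γ) = Q(√210, √93))

Obviously Q(γ) ⊆ Q(√210, √93), and [Q(√210, √93):Q] = 4 (since 210, 93 are distinct squarefree integers > 1 with 19530 not a perfect square). To show equality we compute the minimal polynomial of γ. From γ = √210 + √93: γ^2 = 210 + 2√(19530) + 93 = 303 + 2√(19530), so γ^2 - 303 = 2√(19530); squaring, (γ^2 - 303)^2 = 4·19530, i.e. γ^4 - 606γ^2 + 91809 - 78120 = 0, i.e. γ^4 - 606γ^2 + 13689 = 0. So γ is a root of x^4 - 606x^2 + 13689. This polynomial is irreducible over Q: it has no rational root (each ±√210 ± √93 is irrational), and any factorization into two quadratics over Q would force √(19530) ∈ Q (pairing opposite roots) or √210, √93 ∈ Q (other pairings), all impossible. Hence [Q(γ):Q] = 4 = [Q(√210, √93):Q], so Q(γ) = Q(√210, √93).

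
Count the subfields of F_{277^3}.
F_{277^3} has 2 subfields

The subfields of F_{p^n} are exactly the fields F_{p^d} for d | n (each is the fixed field of the unique index-d subgroup of Gal(F_{p^n}/F_p) ≅ Z/nZ). The divisors of n = 3 are {1, 3}, giving 2 subfields: F_{277^1}, F_{277^3}.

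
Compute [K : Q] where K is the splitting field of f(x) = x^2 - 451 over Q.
[K : Q] = 2

f(x) = x^2 - 451 factors as (x - √451)(x + √451). The splitting field is K = Q(√451). Since 451 is squarefree and > 1, it is not a perfect square, so x^2 - 451 is irreducible over Q and [Q(√451) : Q] = 2. Hence [K : Q] = 2.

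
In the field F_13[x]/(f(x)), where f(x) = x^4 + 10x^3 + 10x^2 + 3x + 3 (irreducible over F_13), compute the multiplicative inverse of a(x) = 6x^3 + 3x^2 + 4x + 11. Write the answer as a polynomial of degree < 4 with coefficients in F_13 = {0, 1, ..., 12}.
a(x)^(-1) ≡ 12x^3 + 5x + 4 (mod f(x))

Since f is irreducible over F_13, F_13[x]/(f) is a field and a(x) ≠ 0 has an inverse. Apply the extended Euclidean algorithm to f(x) and a(x) in F_13[x]: f(x) = (11x + 7)·a(x) + (10x^2 + 10x + 4);  a(x) = (11x + 1)·(10x^2 + 10x + 4) + (2x + 7);  (10x^2 + 10x + 4) = (5x + 7)·(2x + 7) + (7). The last nonzero remainder is the constant 7 = gcd(f, a) in F_13. Back-substituting through the division chain expresses 7 = s(x)·a(x) + t(x)·f(x) with s(x) ≡ 6x^3 + 9x + 2 (mod f), so (6x^3 + 9x + 2)·a(x) ≡ 7 (mod f). Multiplying by 7^(-1) ≡ 2 in F_13 gives a(x)^(-1) ≡ 2·(6x^3 + 9x + 2) ≡ 12x^3 + 5x + 4 (mod f). Check: (6x^3 + 3x^2 + 4x + 11)·(12x^3 + 5x + 4) = 7x^6 + 10x^5 + 2x^3 + 6x^2 + 6x + 5 ≡ 1 (mod x^4 + 10x^3 + 10x^2 + 3x + 3).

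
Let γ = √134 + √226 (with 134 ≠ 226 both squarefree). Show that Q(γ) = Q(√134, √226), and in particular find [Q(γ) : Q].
[Q(γ) : Q] = 4 (equivalently, Q(γ) = Q(√134, √226))

Obviously Q(γ) ⊆ Q(√134, √226), and [Q(√134, √226):Q] = 4 (since 134, 226 are distinct squarefree integers > 1 with 30284 not a perfect square). To show equality we compute the minimal polynomial of γ. From γ = √134 + √226: γ^2 = 134 + 2√(30284) + 226 = 360 + 2√(30284), so γ^2 - 360 = 2√(30284); squaring, (γ^2 - 360)^2 = 4·30284, i.e. γ^4 - 720γ^2 + 129600 - 121136 = 0, i.e. γ^4 - 720γ^2 + 8464 = 0. So γ is a root of x^4 - 720x^2 + 8464. This polynomial is irreducible over Q: it has no rational root (each ±√134 ± √226 is irrational), and any factorization into two quadratics over Q would force √(30284) ∈ Q (pairing opposite roots) or √134, √226 ∈ Q (other pairings), all impossible. Hence [Q(γ):Q] = 4 = [Q(√134, √226):Q], so Q(γ) = Q(√134, √226).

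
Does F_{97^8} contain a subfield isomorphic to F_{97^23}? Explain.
No: F_{97^23} is not a subfield of F_{97^8}

F_{p^m} embeds in F_{p^n} iff m | n. Here 23 ∤ 8 (since 8 = 0·23 + 8 with remainder 8 ≠ 0), so F_{97^23} is not a subfield of F_{97^8}. Equivalently: if it were, the tower law would give 23 = [F_{97^23}:F_97] dividing [F_{97^8}:F_97] = 8, contradiction.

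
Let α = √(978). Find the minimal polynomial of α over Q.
m_α(x) = x^2 - 978

α satisfies α^2 - 978 = 0, so x^2 - 978 annihilates α. Since d = 978 is squarefree and ≠ 1, it is not a perfect square in Q, so x^2 - 978 has no rational root and is therefore irreducible over Q (a degree-2 polynomial over a field is irreducible iff it has no root). Hence m_α(x) = x^2 - 978.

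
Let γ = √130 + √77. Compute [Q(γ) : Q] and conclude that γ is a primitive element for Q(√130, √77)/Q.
[Q(γ) : Q] = 4 (equivalently, Q(γ) = Q(√130, √77))

Obviously Q(γ) ⊆ Q(√130, √77), and [Q(√130, √77):Q] = 4 (since 130, 77 are distinct squarefree integers > 1 with 10010 not a perfect square). To show equality we compute the minimal polynomial of γ. From γ = √130 + √77: γ^2 = 130 + 2√(10010) + 77 = 207 + 2√(10010), so γ^2 - 207 = 2√(10010); squaring, (γ^2 - 207)^2 = 4·10010, i.e. γ^4 - 414γ^2 + 42849 - 40040 = 0, i.e. γ^4 - 414γ^2 + 2809 = 0. So γ is a root of x^4 - 414x^2 + 2809. This polynomial is irreducible over Q: it has no rational root (each ±√130 ± √77 is irrational), and any factorization into two quadratics over Q would force √(10010) ∈ Q (pairing opposite roots) or √130, √77 ∈ Q (other pairings), all impossible. Hence [Q(γ):Q] = 4 = [Q(√130, √77):Q], so Q(γ) = Q(√130, √77).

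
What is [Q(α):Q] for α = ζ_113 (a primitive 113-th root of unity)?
[Q(α):Q] = 112

The minimal polynomial of ζ_113 over Q is the 113-th cyclotomic polynomial Φ_113(x), which is irreducible over Q and has degree φ(113) = 112. Hence [Q(α):Q] = φ(113) = 112.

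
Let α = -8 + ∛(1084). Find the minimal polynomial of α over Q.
m_α(x) = x^3 + 24x^2 + 192x - 572

Set β = α + 8 = ∛(1084), so β^3 = 1084. Then (α + 8)^3 - 1084 = 0, i.e. α is a root of g(x) = (x + 8)^3 - 1084 = x^3 + 24x^2 + 192x - 572. Since g(x) = h(x + 8) where h(x) = x^3 - 1084, and h is irreducible over Q (because 1084 is not a perfect cube, so h has no rational root, and a monic cubic with no rational root is irreducible), g is also irreducible (irreducibility is preserved under the substitution x → x + 8). Hence m_α(x) = x^3 + 24x^2 + 192x - 572.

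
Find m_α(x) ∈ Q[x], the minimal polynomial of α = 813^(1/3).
m_α(x) = x^3 - 813

α satisfies α^3 = 813, so x^3 - 813 annihilates α. By the rational root test, a rational root p/q (in lowest terms) of x^3 - 813 would satisfy p^3 = 813 q^3, forcing q = 1 and p^3 = 813; but 813 is not a perfect cube, contradiction. A monic cubic over Q with no rational root is irreducible (any nontrivial factorization would include a linear factor). Hence x^3 - 813 is the minimal polynomial of α, and in particular [Q(α):Q] = 3.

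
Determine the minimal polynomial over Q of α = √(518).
m_α(x) = x^2 - 518

α satisfies α^2 - 518 = 0, so x^2 - 518 annihilates α. Since d = 518 is squarefree and ≠ 1, it is not a perfect square in Q, so x^2 - 518 has no rational root and is therefore irreducible over Q (a degree-2 polynomial over a field is irreducible iff it has no root). Hence m_α(x) = x^2 - 518.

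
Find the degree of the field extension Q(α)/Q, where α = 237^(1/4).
[Q(α):Q] = 4

α is a root of x^4 - 237. By Eisenstein's criterion at the prime p = 3 (which divides the constant term 237 but p^2 = 9 does not, since 237 is squarefree), x^4 - 237 is irreducible over Q. Hence [Q(α):Q] = 4.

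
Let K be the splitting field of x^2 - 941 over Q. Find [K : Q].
[K : Q] = 2

f(x) = x^2 - 941 factors as (x - √941)(x + √941). The splitting field is K = Q(√941). Since 941 is squarefree and > 1, it is not a perfect square, so x^2 - 941 is irreducible over Q and [Q(√941) : Q] = 2. Hence [K : Q] = 2.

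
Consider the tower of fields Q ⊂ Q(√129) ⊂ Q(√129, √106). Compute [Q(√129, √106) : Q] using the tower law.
[Q(√129, √106) : Q] = 4

[Q(√129):Q] = 2 (min poly x^2 - 129, irreducible since 129 is squarefree > 1). For the top step, suppose √106 ∈ Q(√129), say √106 = c + d√129 with c, d ∈ Q. Squaring: 106 = c^2 + 129d^2 + 2cd√129. Since √129 ∉ Q this forces 2cd = 0. If d = 0 then √106 = c ∈ Q, contradicting 106 squarefree > 1. If c = 0 then 106 = 129d^2, so 129·106 = (129d)^2 is a perfect square in Q — but 129·106 = 13674 is not a perfect square (since 129 and 106 are distinct squarefree integers). Contradiction. Hence √106 ∉ Q(√129), so x^2 - 106 stays irreducible over Q(√129) and [Q(√129, √106) : Q(√129)] = 2. By the tower law, [Q(√129, √106) : Q] = 2 · 2 = 4.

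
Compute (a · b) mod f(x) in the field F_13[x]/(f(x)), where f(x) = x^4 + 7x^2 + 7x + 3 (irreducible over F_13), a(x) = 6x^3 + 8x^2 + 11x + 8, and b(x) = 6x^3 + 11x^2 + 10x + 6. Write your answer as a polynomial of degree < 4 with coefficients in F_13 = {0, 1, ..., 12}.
a · b ≡ 2x^3 + 9x^2 + 5x + 6 (mod f(x))

Multiply in F_13[x]: a(x)·b(x) = (6x^3 + 8x^2 + 11x + 8)·(6x^3 + 11x^2 + 10x + 6) = 10x^6 + 10x^5 + 6x^4 + 12x^3 + 12x^2 + 3x + 9. This has degree ≥ 4, so divide by f(x) over F_13: 10x^6 + 10x^5 + 6x^4 + 12x^3 + 12x^2 + 3x + 9 = (10x^2 + 10x + 1)·(x^4 + 7x^2 + 7x + 3) + (2x^3 + 9x^2 + 5x + 6). Hence a·b ≡ 2x^3 + 9x^2 + 5x + 6 (mod f). (F_13[x]/(f) is a field with 13^4 = 28561 elements since f is irreducible of degree 4.)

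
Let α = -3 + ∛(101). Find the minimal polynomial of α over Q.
m_α(x) = x^3 + 9x^2 + 27x - 74

Set β = α + 3 = ∛(101), so β^3 = 101. Then (α + 3)^3 - 101 = 0, i.e. α is a root of g(x) = (x + 3)^3 - 101 = x^3 + 9x^2 + 27x - 74. Since g(x) = h(x + 3) where h(x) = x^3 - 101, and h is irreducible over Q (because 101 is not a perfect cube, so h has no rational root, and a monic cubic with no rational root is irreducible), g is also irreducible (irreducibility is preserved under the substitution x → x + 3). Hence m_α(x) = x^3 + 9x^2 + 27x - 74.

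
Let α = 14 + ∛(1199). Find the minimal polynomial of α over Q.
m_α(x) = x^3 - 42x^2 + 588x - 3943

Set β = α - 14 = ∛(1199), so β^3 = 1199. Then (α - 14)^3 - 1199 = 0, i.e. α is a root of g(x) = (x - 14)^3 - 1199 = x^3 - 42x^2 + 588x - 3943. Since g(x) = h(x - 14) where h(x) = x^3 - 1199, and h is irreducible over Q (because 1199 is not a perfect cube, so h has no rational root, and a monic cubic with no rational root is irreducible), g is also irreducible (irreducibility is preserved under the substitution x → x - 14). Hence m_α(x) = x^3 - 42x^2 + 588x - 3943.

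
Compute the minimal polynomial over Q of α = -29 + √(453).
m_α(x) = x^2 + 58x + 388

From α + 29 = √(453), squaring gives (α + 29)^2 = 453, i.e. α^2 + 58α + 841 = 453, so α^2 + 58α + 388 = 0. The discriminant of x^2 + 58x + 388 is (58)^2 - 4·(388) = 3364 - 1552 = 1812, and 4·(453) is not a perfect square in Q since 453 is squarefree and ≠ 1. Hence x^2 + 58x + 388 is irreducible over Q and is the minimal polynomial of α.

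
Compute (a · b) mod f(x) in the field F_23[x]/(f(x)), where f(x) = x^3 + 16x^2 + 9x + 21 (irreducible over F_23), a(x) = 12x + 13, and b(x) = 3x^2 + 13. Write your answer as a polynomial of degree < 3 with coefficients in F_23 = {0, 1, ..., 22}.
a · b ≡ 15x^2 + 16x + 11 (mod f(x))

Multiply in F_23[x]: a(x)·b(x) = (12x + 13)·(3x^2 + 13) = 13x^3 + 16x^2 + 18x + 8. This has degree ≥ 3, so divide by f(x) over F_23: 13x^3 + 16x^2 + 18x + 8 = (13)·(x^3 + 16x^2 + 9x + 21) + (15x^2 + 16x + 11). Hence a·b ≡ 15x^2 + 16x + 11 (mod f). (F_23[x]/(f) is a field with 23^3 = 12167 elements since f is irreducible of degree 3.)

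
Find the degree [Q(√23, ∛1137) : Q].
[Q(√23, ∛1137) : Q] = 6

Let L = Q(√23, ∛1137). Since Q(√23) ⊂ L and [Q(√23):Q] = 2, the tower law gives 2 | [L:Q]. Likewise Q(∛1137) ⊂ L with [Q(∛1137):Q] = 3 (because 1137 is not a perfect cube), so 3 | [L:Q]. As gcd(2,3) = 1, [L:Q] is divisible by 6. Conversely L is generated over Q by √23 and ∛1137, so [L:Q] ≤ 2·3 = 6. Therefore [Q(√23, ∛1137) : Q] = 6.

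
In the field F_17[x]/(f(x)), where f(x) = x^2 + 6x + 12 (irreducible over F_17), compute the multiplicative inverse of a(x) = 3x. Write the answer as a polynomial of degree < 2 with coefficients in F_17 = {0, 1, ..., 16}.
a(x)^(-1) ≡ 8x + 14 (mod f(x))

Since f is irreducible over F_17, F_17[x]/(f) is a field and a(x) ≠ 0 has an inverse. Apply the extended Euclidean algorithm to f(x) and a(x) in F_17[x]: f(x) = (6x + 2)·a(x) + (12). The last nonzero remainder is the constant 12 = gcd(f, a) in F_17. Back-substituting through the division chain expresses 12 = s(x)·a(x) + t(x)·f(x) with s(x) ≡ 11x + 15 (mod f), so (11x + 15)·a(x) ≡ 12 (mod f). Multiplying by 12^(-1) ≡ 10 in F_17 gives a(x)^(-1) ≡ 10·(11x + 15) ≡ 8x + 14 (mod f). Check: (3x)·(8x + 14) = 7x^2 + 8x ≡ 1 (mod x^2 + 6x + 12).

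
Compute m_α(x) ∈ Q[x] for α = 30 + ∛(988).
m_α(x) = x^3 - 90x^2 + 2700x - 27988

Set β = α - 30 = ∛(988), so β^3 = 988. Then (α - 30)^3 - 988 = 0, i.e. α is a root of g(x) = (x - 30)^3 - 988 = x^3 - 90x^2 + 2700x - 27988. Since g(x) = h(x - 30) where h(x) = x^3 - 988, and h is irreducible over Q (because 988 is not a perfect cube, so h has no rational root, and a monic cubic with no rational root is irreducible), g is also irreducible (irreducibility is preserved under the substitution x → x - 30). Hence m_α(x) = x^3 - 90x^2 + 2700x - 27988.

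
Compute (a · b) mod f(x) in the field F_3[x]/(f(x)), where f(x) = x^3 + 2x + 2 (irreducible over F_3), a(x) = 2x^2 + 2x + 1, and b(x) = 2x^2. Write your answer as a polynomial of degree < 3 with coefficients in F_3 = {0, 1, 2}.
a · b ≡ 2x + 1 (mod f(x))

Multiply in F_3[x]: a(x)·b(x) = (2x^2 + 2x + 1)·(2x^2) = x^4 + x^3 + 2x^2. This has degree ≥ 3, so divide by f(x) over F_3: x^4 + x^3 + 2x^2 = (x + 1)·(x^3 + 2x + 2) + (2x + 1). Hence a·b ≡ 2x + 1 (mod f). (F_3[x]/(f) is a field with 3^3 = 27 elements since f is irreducible of degree 3.)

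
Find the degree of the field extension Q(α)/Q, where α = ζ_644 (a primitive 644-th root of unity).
[Q(α):Q] = 264

The minimal polynomial of ζ_644 over Q is the 644-th cyclotomic polynomial Φ_644(x), which is irreducible over Q and has degree φ(644) = 264. Hence [Q(α):Q] = φ(644) = 264.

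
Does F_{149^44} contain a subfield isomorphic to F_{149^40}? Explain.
No: F_{149^40} is not a subfield of F_{149^44}

F_{p^m} embeds in F_{p^n} iff m | n. Here 40 ∤ 44 (since 44 = 1·40 + 4 with remainder 4 ≠ 0), so F_{149^40} is not a subfield of F_{149^44}. Equivalently: if it were, the tower law would give 40 = [F_{149^40}:F_149] dividing [F_{149^44}:F_149] = 44, contradiction.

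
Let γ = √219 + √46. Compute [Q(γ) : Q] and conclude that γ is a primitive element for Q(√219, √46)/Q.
[Q(γ) : Q] = 4 (equivalently, Q(γ) = Q(√219, √46))

Obviously Q(γ) ⊆ Q(√219, √46), and [Q(√219, √46):Q] = 4 (since 219, 46 are distinct squarefree integers > 1 with 10074 not a perfect square). To show equality we compute the minimal polynomial of γ. From γ = √219 + √46: γ^2 = 219 + 2√(10074) + 46 = 265 + 2√(10074), so γ^2 - 265 = 2√(10074); squaring, (γ^2 - 265)^2 = 4·10074, i.e. γ^4 - 530γ^2 + 70225 - 40296 = 0, i.e. γ^4 - 530γ^2 + 29929 = 0. So γ is a root of x^4 - 530x^2 + 29929. This polynomial is irreducible over Q: it has no rational root (each ±√219 ± √46 is irrational), and any factorization into two quadratics over Q would force √(10074) ∈ Q (pairing opposite roots) or √219, √46 ∈ Q (other pairings), all impossible. Hence [Q(γ):Q] = 4 = [Q(√219, √46):Q], so Q(γ) = Q(√219, √46).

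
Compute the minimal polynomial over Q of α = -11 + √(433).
m_α(x) = x^2 + 22x - 312

From α + 11 = √(433), squaring gives (α + 11)^2 = 433, i.e. α^2 + 22α + 121 = 433, so α^2 + 22α - 312 = 0. The discriminant of x^2 + 22x - 312 is (22)^2 - 4·(-312) = 484 + 1248 = 1732, and 4·(433) is not a perfect square in Q since 433 is squarefree and ≠ 1. Hence x^2 + 22x - 312 is irreducible over Q and is the minimal polynomial of α.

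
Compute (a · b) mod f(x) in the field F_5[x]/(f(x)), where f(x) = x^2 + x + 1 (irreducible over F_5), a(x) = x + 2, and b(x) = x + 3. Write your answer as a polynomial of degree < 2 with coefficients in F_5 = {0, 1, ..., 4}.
a · b ≡ 4x (mod f(x))

Multiply in F_5[x]: a(x)·b(x) = (x + 2)·(x + 3) = x^2 + 1. This has degree ≥ 2, so divide by f(x) over F_5: x^2 + 1 = (1)·(x^2 + x + 1) + (4x). Hence a·b ≡ 4x (mod f). (F_5[x]/(f) is a field with 5^2 = 25 elements since f is irreducible of degree 2.)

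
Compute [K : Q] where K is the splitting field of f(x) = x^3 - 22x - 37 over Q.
[K : Q] = 6

By the rational root test, any rational root of the monic integer polynomial f(x) = x^3 - 22x - 37 must be an integer dividing the constant term -37, i.e. one of ±{1, 37}. Evaluating: f(1) = -58, f(-1) = -16, f(37) = 49802, f(-37) = -49876; none is 0, so f has no rational root and is therefore irreducible over Q (a cubic with no linear factor over a field is irreducible). For an irreducible cubic, the Galois group is A_3 or S_3 according as the discriminant disc(f) = -4a^3 - 27b^2 = -4·(-22)^3 - 27·(-37)^2 = 5629 is or is not a square in Q. Here disc(f) = 5629 is not a perfect square in Q, so the Galois group of f over Q is not contained in A_3 and must be all of S_3. The splitting field has degree |S_3| = 6 over Q, so [K : Q] = 6.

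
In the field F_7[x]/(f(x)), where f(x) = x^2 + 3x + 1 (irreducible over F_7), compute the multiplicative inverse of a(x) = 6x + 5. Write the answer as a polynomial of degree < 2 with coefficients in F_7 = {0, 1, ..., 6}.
a(x)^(-1) ≡ 6x + 6 (mod f(x))

Since f is irreducible over F_7, F_7[x]/(f) is a field and a(x) ≠ 0 has an inverse. Apply the extended Euclidean algorithm to f(x) and a(x) in F_7[x]: f(x) = (6x + 6)·a(x) + (6). The last nonzero remainder is the constant 6 = gcd(f, a) in F_7. Back-substituting through the division chain expresses 6 = s(x)·a(x) + t(x)·f(x) with s(x) ≡ x + 1 (mod f), so (x + 1)·a(x) ≡ 6 (mod f). Multiplying by 6^(-1) ≡ 6 in F_7 gives a(x)^(-1) ≡ 6·(x + 1) ≡ 6x + 6 (mod f). Check: (6x + 5)·(6x + 6) = x^2 + 3x + 2 ≡ 1 (mod x^2 + 3x + 1).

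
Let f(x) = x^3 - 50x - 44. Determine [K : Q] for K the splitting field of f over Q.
[K : Q] = 6

By the rational root test, any rational root of the monic integer polynomial f(x) = x^3 - 50x - 44 must be an integer dividing the constant term -44, i.e. one of ±{1, 2, 4, 11, 22, 44}. Evaluating: f(1) = -93, f(-1) = 5, f(2) = -136, f(-2) = 48, f(4) = -180, f(-4) = 92, f(11) = 737, f(-11) = -825, f(22) = 9504, f(-22) = -9592, f(44) = 82940, f(-44) = -83028; none is 0, so f has no rational root and is therefore irreducible over Q (a cubic with no linear factor over a field is irreducible). For an irreducible cubic, the Galois group is A_3 or S_3 according as the discriminant disc(f) = -4a^3 - 27b^2 = -4·(-50)^3 - 27·(-44)^2 = 447728 is or is not a square in Q. Here disc(f) = 447728 is not a perfect square in Q, so the Galois group of f over Q is not contained in A_3 and must be all of S_3. The splitting field has degree |S_3| = 6 over Q, so [K : Q] = 6.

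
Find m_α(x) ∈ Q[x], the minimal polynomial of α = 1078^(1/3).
m_α(x) = x^3 - 1078

α satisfies α^3 = 1078, so x^3 - 1078 annihilates α. By the rational root test, a rational root p/q (in lowest terms) of x^3 - 1078 would satisfy p^3 = 1078 q^3, forcing q = 1 and p^3 = 1078; but 1078 is not a perfect cube, contradiction. A monic cubic over Q with no rational root is irreducible (any nontrivial factorization would include a linear factor). Hence x^3 - 1078 is the minimal polynomial of α, and in particular [Q(α):Q] = 3.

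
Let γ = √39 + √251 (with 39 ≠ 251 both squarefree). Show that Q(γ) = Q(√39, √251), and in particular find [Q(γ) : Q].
[Q(γ) : Q] = 4 (equivalently, Q(γ) = Q(√39, √251))

Obviously Q(γ) ⊆ Q(√39, √251), and [Q(√39, √251):Q] = 4 (since 39, 251 are distinct squarefree integers > 1 with 9789 not a perfect square). To show equality we compute the minimal polynomial of γ. From γ = √39 + √251: γ^2 = 39 + 2√(9789) + 251 = 290 + 2√(9789), so γ^2 - 290 = 2√(9789); squaring, (γ^2 - 290)^2 = 4·9789, i.e. γ^4 - 580γ^2 + 84100 - 39156 = 0, i.e. γ^4 - 580γ^2 + 44944 = 0. So γ is a root of x^4 - 580x^2 + 44944. This polynomial is irreducible over Q: it has no rational root (each ±√39 ± √251 is irrational), and any factorization into two quadratics over Q would force √(9789) ∈ Q (pairing opposite roots) or √39, √251 ∈ Q (other pairings), all impossible. Hence [Q(γ):Q] = 4 = [Q(√39, √251):Q], so Q(γ) = Q(√39, √251).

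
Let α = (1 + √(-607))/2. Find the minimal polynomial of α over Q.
m_α(x) = x^2 - x + 152

From 2α - 1 = √(-607), squaring gives (2α - 1)^2 = -607, i.e. 4α^2 - 4α + 1 = -607, so α^2 - α + (1 + 607)/4 = 0. Since -607 ≡ 1 (mod 4), (1 + 607)/4 = 152 ∈ Z. The polynomial x^2 - x + 152 has discriminant 1 - 4·(152) = -607, which is not a perfect square in Q (d = -607 is squarefree and ≠ 1), so x^2 - x + 152 is irreducible over Q. It is the minimal polynomial of α.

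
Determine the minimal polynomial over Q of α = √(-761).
m_α(x) = x^2 + 761

α satisfies α^2 + 761 = 0, so x^2 + 761 annihilates α. Since d = -761 is squarefree and ≠ 1, it is not a perfect square in Q, so x^2 + 761 has no rational root and is therefore irreducible over Q (a degree-2 polynomial over a field is irreducible iff it has no root). Hence m_α(x) = x^2 + 761.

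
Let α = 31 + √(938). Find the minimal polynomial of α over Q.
m_α(x) = x^2 - 62x + 23

From α - 31 = √(938), squaring gives (α - 31)^2 = 938, i.e. α^2 - 62α + 961 = 938, so α^2 - 62α + 23 = 0. The discriminant of x^2 - 62x + 23 is (-62)^2 - 4·(23) = 3844 - 92 = 3752, and 4·(938) is not a perfect square in Q since 938 is squarefree and ≠ 1. Hence x^2 - 62x + 23 is irreducible over Q and is the minimal polynomial of α.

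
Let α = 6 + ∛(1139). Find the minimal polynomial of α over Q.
m_α(x) = x^3 - 18x^2 + 108x - 1355

Set β = α - 6 = ∛(1139), so β^3 = 1139. Then (α - 6)^3 - 1139 = 0, i.e. α is a root of g(x) = (x - 6)^3 - 1139 = x^3 - 18x^2 + 108x - 1355. Since g(x) = h(x - 6) where h(x) = x^3 - 1139, and h is irreducible over Q (because 1139 is not a perfect cube, so h has no rational root, and a monic cubic with no rational root is irreducible), g is also irreducible (irreducibility is preserved under the substitution x → x - 6). Hence m_α(x) = x^3 - 18x^2 + 108x - 1355.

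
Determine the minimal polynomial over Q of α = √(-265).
m_α(x) = x^2 + 265

α satisfies α^2 + 265 = 0, so x^2 + 265 annihilates α. Since d = -265 is squarefree and ≠ 1, it is not a perfect square in Q, so x^2 + 265 has no rational root and is therefore irreducible over Q (a degree-2 polynomial over a field is irreducible iff it has no root). Hence m_α(x) = x^2 + 265.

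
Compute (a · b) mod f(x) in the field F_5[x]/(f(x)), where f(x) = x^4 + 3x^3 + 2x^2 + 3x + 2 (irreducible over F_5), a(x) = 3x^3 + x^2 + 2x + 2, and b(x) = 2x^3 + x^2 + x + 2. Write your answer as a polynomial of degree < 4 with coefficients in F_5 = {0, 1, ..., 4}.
a · b ≡ x^3 + 3x^2 + 2x + 4 (mod f(x))

Multiply in F_5[x]: a(x)·b(x) = (3x^3 + x^2 + 2x + 2)·(2x^3 + x^2 + x + 2) = x^6 + 3x^4 + 3x^3 + x^2 + x + 4. This has degree ≥ 4, so divide by f(x) over F_5: x^6 + 3x^4 + 3x^3 + x^2 + x + 4 = (x^2 + 2x)·(x^4 + 3x^3 + 2x^2 + 3x + 2) + (x^3 + 3x^2 + 2x + 4). Hence a·b ≡ x^3 + 3x^2 + 2x + 4 (mod f). (F_5[x]/(f) is a field with 5^4 = 625 elements since f is irreducible of degree 4.)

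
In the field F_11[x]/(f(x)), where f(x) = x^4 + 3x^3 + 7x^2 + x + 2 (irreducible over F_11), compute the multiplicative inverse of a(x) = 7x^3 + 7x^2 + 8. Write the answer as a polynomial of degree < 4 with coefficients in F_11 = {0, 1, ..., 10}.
a(x)^(-1) ≡ 10x^3 + 3x^2 + 2x + 10 (mod f(x))

Since f is irreducible over F_11, F_11[x]/(f) is a field and a(x) ≠ 0 has an inverse. Apply the extended Euclidean algorithm to f(x) and a(x) in F_11[x]: f(x) = (8x + 5)·a(x) + (5x^2 + 3x + 6);  a(x) = (8x + 1)·(5x^2 + 3x + 6) + (4x + 2);  (5x^2 + 3x + 6) = (4x + 7)·(4x + 2) + (3). The last nonzero remainder is the constant 3 = gcd(f, a) in F_11. Back-substituting through the division chain expresses 3 = s(x)·a(x) + t(x)·f(x) with s(x) ≡ 8x^3 + 9x^2 + 6x + 8 (mod f), so (8x^3 + 9x^2 + 6x + 8)·a(x) ≡ 3 (mod f). Multiplying by 3^(-1) ≡ 4 in F_11 gives a(x)^(-1) ≡ 4·(8x^3 + 9x^2 + 6x + 8) ≡ 10x^3 + 3x^2 + 2x + 10 (mod f). Check: (7x^3 + 7x^2 + 8)·(10x^3 + 3x^2 + 2x + 10) = 4x^6 + 3x^5 + 2x^4 + 10x^3 + 6x^2 + 5x + 3 ≡ 1 (mod x^4 + 3x^3 + 7x^2 + x + 2).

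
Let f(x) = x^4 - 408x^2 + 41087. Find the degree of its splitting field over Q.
[K : Q] = 4

Solving the quadratic in x^2: x^2 = (408 ± √(408^2 - 4·41087))/2 = (408 ± √2116)/2 = (408 ± 46)/2, giving x^2 = 181 or x^2 = 227. So f(x) = (x^2 - 181)(x^2 - 227) and the roots of f are ±√181, ±√227. Hence the splitting field is K = Q(√181, √227). Since 181 and 227 are distinct squarefree integers > 1, their product 41087 is not a perfect square, so √227 ∉ Q(√181). By the tower law [K:Q] = [Q(√181,√227):Q(√181)] · [Q(√181):Q] = 2 · 2 = 4.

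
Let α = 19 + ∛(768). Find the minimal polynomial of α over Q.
m_α(x) = x^3 - 57x^2 + 1083x - 7627

Set β = α - 19 = ∛(768), so β^3 = 768. Then (α - 19)^3 - 768 = 0, i.e. α is a root of g(x) = (x - 19)^3 - 768 = x^3 - 57x^2 + 1083x - 7627. Since g(x) = h(x - 19) where h(x) = x^3 - 768, and h is irreducible over Q (because 768 is not a perfect cube, so h has no rational root, and a monic cubic with no rational root is irreducible), g is also irreducible (irreducibility is preserved under the substitution x → x - 19). Hence m_α(x) = x^3 - 57x^2 + 1083x - 7627.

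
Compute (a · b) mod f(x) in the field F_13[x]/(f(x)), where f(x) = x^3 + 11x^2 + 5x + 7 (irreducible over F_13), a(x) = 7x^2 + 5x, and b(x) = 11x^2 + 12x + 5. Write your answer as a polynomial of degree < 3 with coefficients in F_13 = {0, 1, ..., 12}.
a · b ≡ 10x^2 + 10x + 3 (mod f(x))

Multiply in F_13[x]: a(x)·b(x) = (7x^2 + 5x)·(11x^2 + 12x + 5) = 12x^4 + 9x^3 + 4x^2 + 12x. This has degree ≥ 3, so divide by f(x) over F_13: 12x^4 + 9x^3 + 4x^2 + 12x = (12x + 7)·(x^3 + 11x^2 + 5x + 7) + (10x^2 + 10x + 3). Hence a·b ≡ 10x^2 + 10x + 3 (mod f). (F_13[x]/(f) is a field with 13^3 = 2197 elements since f is irreducible of degree 3.)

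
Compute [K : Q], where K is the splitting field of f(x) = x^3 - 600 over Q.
[K : Q] = 6

The roots of x^3 - 600 are ∛600, ω∛600, ω^2∛600 where ω = e^(2πi/3) is a primitive cube root of unity, so K = Q(∛600, ω). Now [Q(∛600):Q] = 3 (since 600 is not a perfect cube, x^3 - 600 is irreducible) and [Q(ω):Q] = 2. Both 2 and 3 divide [K:Q], and [K:Q] ≤ 3·2 = 6, so [K:Q] = 6. (Equivalently: Q(∛600) ⊂ R but ω ∉ R, so [K : Q(∛600)] = 2.)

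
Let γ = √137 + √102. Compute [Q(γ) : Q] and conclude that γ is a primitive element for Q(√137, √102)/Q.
[Q(γ) : Q] = 4 (equivalently, Q(γ) = Q(√137, √102))

Obviously Q(γ) ⊆ Q(√137, √102), and [Q(√137, √102):Q] = 4 (since 137, 102 are distinct squarefree integers > 1 with 13974 not a perfect square). To show equality we compute the minimal polynomial of γ. From γ = √137 + √102: γ^2 = 137 + 2√(13974) + 102 = 239 + 2√(13974), so γ^2 - 239 = 2√(13974); squaring, (γ^2 - 239)^2 = 4·13974, i.e. γ^4 - 478γ^2 + 57121 - 55896 = 0, i.e. γ^4 - 478γ^2 + 1225 = 0. So γ is a root of x^4 - 478x^2 + 1225. This polynomial is irreducible over Q: it has no rational root (each ±√137 ± √102 is irrational), and any factorization into two quadratics over Q would force √(13974) ∈ Q (pairing opposite roots) or √137, √102 ∈ Q (other pairings), all impossible. Hence [Q(γ):Q] = 4 = [Q(√137, √102):Q], so Q(γ) = Q(√137, √102).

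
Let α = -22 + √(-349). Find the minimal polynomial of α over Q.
m_α(x) = x^2 + 44x + 833

From α + 22 = √(-349), squaring gives (α + 22)^2 = -349, i.e. α^2 + 44α + 484 = -349, so α^2 + 44α + 833 = 0. The discriminant of x^2 + 44x + 833 is (44)^2 - 4·(833) = 1936 - 3332 = -1396, and 4·(-349) is not a perfect square in Q since -349 is squarefree and ≠ 1. Hence x^2 + 44x + 833 is irreducible over Q and is the minimal polynomial of α.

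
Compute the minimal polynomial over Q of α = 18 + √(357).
m_α(x) = x^2 - 36x - 33

From α - 18 = √(357), squaring gives (α - 18)^2 = 357, i.e. α^2 - 36α + 324 = 357, so α^2 - 36α - 33 = 0. The discriminant of x^2 - 36x - 33 is (-36)^2 - 4·(-33) = 1296 + 132 = 1428, and 4·(357) is not a perfect square in Q since 357 is squarefree and ≠ 1. Hence x^2 - 36x - 33 is irreducible over Q and is the minimal polynomial of α.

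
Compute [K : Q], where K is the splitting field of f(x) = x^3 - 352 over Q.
[K : Q] = 6

The roots of x^3 - 352 are ∛352, ω∛352, ω^2∛352 where ω = e^(2πi/3) is a primitive cube root of unity, so K = Q(∛352, ω). Now [Q(∛352):Q] = 3 (since 352 is not a perfect cube, x^3 - 352 is irreducible) and [Q(ω):Q] = 2. Both 2 and 3 divide [K:Q], and [K:Q] ≤ 3·2 = 6, so [K:Q] = 6. (Equivalently: Q(∛352) ⊂ R but ω ∉ R, so [K : Q(∛352)] = 2.)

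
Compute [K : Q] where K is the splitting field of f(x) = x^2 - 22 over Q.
[K : Q] = 2

f(x) = x^2 - 22 factors as (x - √22)(x + √22). The splitting field is K = Q(√22). Since 22 is squarefree and > 1, it is not a perfect square, so x^2 - 22 is irreducible over Q and [Q(√22) : Q] = 2. Hence [K : Q] = 2.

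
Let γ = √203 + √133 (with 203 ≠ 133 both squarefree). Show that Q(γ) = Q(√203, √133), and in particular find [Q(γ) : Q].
[Q(γ) : Q] = 4 (equivalently, Q(γ) = Q(√203, √133))

Obviously Q(γ) ⊆ Q(√203, √133), and [Q(√203, √133):Q] = 4 (since 203, 133 are distinct squarefree integers > 1 with 26999 not a perfect square). To show equality we compute the minimal polynomial of γ. From γ = √203 + √133: γ^2 = 203 + 2√(26999) + 133 = 336 + 2√(26999), so γ^2 - 336 = 2√(26999); squaring, (γ^2 - 336)^2 = 4·26999, i.e. γ^4 - 672γ^2 + 112896 - 107996 = 0, i.e. γ^4 - 672γ^2 + 4900 = 0. So γ is a root of x^4 - 672x^2 + 4900. This polynomial is irreducible over Q: it has no rational root (each ±√203 ± √133 is irrational), and any factorization into two quadratics over Q would force √(26999) ∈ Q (pairing opposite roots) or √203, √133 ∈ Q (other pairings), all impossible. Hence [Q(γ):Q] = 4 = [Q(√203, √133):Q], so Q(γ) = Q(√203, √133).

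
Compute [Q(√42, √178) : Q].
[Q(√42, √178) : Q] = 4

[Q(√42):Q] = 2 (min poly x^2 - 42, irreducible since 42 is squarefree > 1). For the top step, suppose √178 ∈ Q(√42), say √178 = c + d√42 with c, d ∈ Q. Squaring: 178 = c^2 + 42d^2 + 2cd√42. Since √42 ∉ Q this forces 2cd = 0. If d = 0 then √178 = c ∈ Q, contradicting 178 squarefree > 1. If c = 0 then 178 = 42d^2, so 42·178 = (42d)^2 is a perfect square in Q — but 42·178 = 7476 is not a perfect square (since 42 and 178 are distinct squarefree integers). Contradiction. Hence √178 ∉ Q(√42), so x^2 - 178 stays irreducible over Q(√42) and [Q(√42, √178) : Q(√42)] = 2. By the tower law, [Q(√42, √178) : Q] = 2 · 2 = 4.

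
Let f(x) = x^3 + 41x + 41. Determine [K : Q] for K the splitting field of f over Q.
[K : Q] = 6

By the rational root test, any rational root of the monic integer polynomial f(x) = x^3 + 41x + 41 must be an integer dividing the constant term 41, i.e. one of ±{1, 41}. Evaluating: f(1) = 83, f(-1) = -1, f(41) = 70643, f(-41) = -70561; none is 0, so f has no rational root and is therefore irreducible over Q (a cubic with no linear factor over a field is irreducible). For an irreducible cubic, the Galois group is A_3 or S_3 according as the discriminant disc(f) = -4a^3 - 27b^2 = -4·(41)^3 - 27·(41)^2 = -321071 is or is not a square in Q. Here disc(f) = -321071 is not a perfect square in Q, so the Galois group of f over Q is not contained in A_3 and must be all of S_3. The splitting field has degree |S_3| = 6 over Q, so [K : Q] = 6.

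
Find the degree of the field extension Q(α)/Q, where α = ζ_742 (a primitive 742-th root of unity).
[Q(α):Q] = 312

The minimal polynomial of ζ_742 over Q is the 742-th cyclotomic polynomial Φ_742(x), which is irreducible over Q and has degree φ(742) = 312. Hence [Q(α):Q] = φ(742) = 312.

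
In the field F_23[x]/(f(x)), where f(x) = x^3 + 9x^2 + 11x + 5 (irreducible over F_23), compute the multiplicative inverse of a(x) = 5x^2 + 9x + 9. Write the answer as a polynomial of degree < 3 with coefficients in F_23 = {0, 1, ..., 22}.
a(x)^(-1) ≡ 16x^2 + x + 10 (mod f(x))

Since f is irreducible over F_23, F_23[x]/(f) is a field and a(x) ≠ 0 has an inverse. Apply the extended Euclidean algorithm to f(x) and a(x) in F_23[x]: f(x) = (14x + 18)·a(x) + (22x + 4);  a(x) = (18x + 17)·(22x + 4) + (10). The last nonzero remainder is the constant 10 = gcd(f, a) in F_23. Back-substituting through the division chain expresses 10 = s(x)·a(x) + t(x)·f(x) with s(x) ≡ 22x^2 + 10x + 8 (mod f), so (22x^2 + 10x + 8)·a(x) ≡ 10 (mod f). Multiplying by 10^(-1) ≡ 7 in F_23 gives a(x)^(-1) ≡ 7·(22x^2 + 10x + 8) ≡ 16x^2 + x + 10 (mod f). Check: (5x^2 + 9x + 9)·(16x^2 + x + 10) = 11x^4 + 11x^3 + 19x^2 + 7x + 21 ≡ 1 (mod x^3 + 9x^2 + 11x + 5).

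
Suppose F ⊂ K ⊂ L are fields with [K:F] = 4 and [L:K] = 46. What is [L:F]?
[L:F] = 184

The tower law says that for any tower of field extensions F ⊂ K ⊂ L with finite degrees, [L:F] = [L:K] · [K:F]. Here this gives [L:F] = 46 · 4 = 184.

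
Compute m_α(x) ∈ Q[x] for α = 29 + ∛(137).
m_α(x) = x^3 - 87x^2 + 2523x - 24526

Set β = α - 29 = ∛(137), so β^3 = 137. Then (α - 29)^3 - 137 = 0, i.e. α is a root of g(x) = (x - 29)^3 - 137 = x^3 - 87x^2 + 2523x - 24526. Since g(x) = h(x - 29) where h(x) = x^3 - 137, and h is irreducible over Q (because 137 is not a perfect cube, so h has no rational root, and a monic cubic with no rational root is irreducible), g is also irreducible (irreducibility is preserved under the substitution x → x - 29). Hence m_α(x) = x^3 - 87x^2 + 2523x - 24526.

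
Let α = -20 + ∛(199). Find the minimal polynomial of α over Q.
m_α(x) = x^3 + 60x^2 + 1200x + 7801

Set β = α + 20 = ∛(199), so β^3 = 199. Then (α + 20)^3 - 199 = 0, i.e. α is a root of g(x) = (x + 20)^3 - 199 = x^3 + 60x^2 + 1200x + 7801. Since g(x) = h(x + 20) where h(x) = x^3 - 199, and h is irreducible over Q (because 199 is not a perfect cube, so h has no rational root, and a monic cubic with no rational root is irreducible), g is also irreducible (irreducibility is preserved under the substitution x → x + 20). Hence m_α(x) = x^3 + 60x^2 + 1200x + 7801.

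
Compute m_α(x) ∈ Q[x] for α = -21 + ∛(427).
m_α(x) = x^3 + 63x^2 + 1323x + 8834

Set β = α + 21 = ∛(427), so β^3 = 427. Then (α + 21)^3 - 427 = 0, i.e. α is a root of g(x) = (x + 21)^3 - 427 = x^3 + 63x^2 + 1323x + 8834. Since g(x) = h(x + 21) where h(x) = x^3 - 427, and h is irreducible over Q (because 427 is not a perfect cube, so h has no rational root, and a monic cubic with no rational root is irreducible), g is also irreducible (irreducibility is preserved under the substitution x → x + 21). Hence m_α(x) = x^3 + 63x^2 + 1323x + 8834.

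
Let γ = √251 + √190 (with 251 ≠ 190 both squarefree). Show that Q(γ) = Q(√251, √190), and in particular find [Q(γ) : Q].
[Q(γ) : Q] = 4 (equivalently, Q(γ) = Q(√251, √190))

Obviously Q(γ) ⊆ Q(√251, √190), and [Q(√251, √190):Q] = 4 (since 251, 190 are distinct squarefree integers > 1 with 47690 not a perfect square). To show equality we compute the minimal polynomial of γ. From γ = √251 + √190: γ^2 = 251 + 2√(47690) + 190 = 441 + 2√(47690), so γ^2 - 441 = 2√(47690); squaring, (γ^2 - 441)^2 = 4·47690, i.e. γ^4 - 882γ^2 + 194481 - 190760 = 0, i.e. γ^4 - 882γ^2 + 3721 = 0. So γ is a root of x^4 - 882x^2 + 3721. This polynomial is irreducible over Q: it has no rational root (each ±√251 ± √190 is irrational), and any factorization into two quadratics over Q would force √(47690) ∈ Q (pairing opposite roots) or √251, √190 ∈ Q (other pairings), all impossible. Hence [Q(γ):Q] = 4 = [Q(√251, √190):Q], so Q(γ) = Q(√251, √190).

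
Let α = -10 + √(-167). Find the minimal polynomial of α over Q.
m_α(x) = x^2 + 20x + 267

From α + 10 = √(-167), squaring gives (α + 10)^2 = -167, i.e. α^2 + 20α + 100 = -167, so α^2 + 20α + 267 = 0. The discriminant of x^2 + 20x + 267 is (20)^2 - 4·(267) = 400 - 1068 = -668, and 4·(-167) is not a perfect square in Q since -167 is squarefree and ≠ 1. Hence x^2 + 20x + 267 is irreducible over Q and is the minimal polynomial of α.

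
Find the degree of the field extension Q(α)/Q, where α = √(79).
[Q(α):Q] = 2

[Q(α):Q] equals the degree of the minimal polynomial of α. Here α^2 = 79 and x^2 - 79 is irreducible (d = 79 is squarefree, ≠ 1, hence not a square), so deg(m_α) = 2. Thus [Q(α):Q] = 2.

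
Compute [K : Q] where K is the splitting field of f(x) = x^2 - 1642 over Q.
[K : Q] = 2

f(x) = x^2 - 1642 factors as (x - √1642)(x + √1642). The splitting field is K = Q(√1642). Since 1642 is squarefree and > 1, it is not a perfect square, so x^2 - 1642 is irreducible over Q and [Q(√1642) : Q] = 2. Hence [K : Q] = 2.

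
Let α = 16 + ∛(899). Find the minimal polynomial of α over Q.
m_α(x) = x^3 - 48x^2 + 768x - 4995

Set β = α - 16 = ∛(899), so β^3 = 899. Then (α - 16)^3 - 899 = 0, i.e. α is a root of g(x) = (x - 16)^3 - 899 = x^3 - 48x^2 + 768x - 4995. Since g(x) = h(x - 16) where h(x) = x^3 - 899, and h is irreducible over Q (because 899 is not a perfect cube, so h has no rational root, and a monic cubic with no rational root is irreducible), g is also irreducible (irreducibility is preserved under the substitution x → x - 16). Hence m_α(x) = x^3 - 48x^2 + 768x - 4995.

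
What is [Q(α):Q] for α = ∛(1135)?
[Q(α):Q] = 3

The minimal polynomial of α is x^3 - 1135, irreducible over Q since 1135 is not a perfect cube (so x^3 - 1135 has no rational root). Hence [Q(α):Q] = deg(m_α) = 3.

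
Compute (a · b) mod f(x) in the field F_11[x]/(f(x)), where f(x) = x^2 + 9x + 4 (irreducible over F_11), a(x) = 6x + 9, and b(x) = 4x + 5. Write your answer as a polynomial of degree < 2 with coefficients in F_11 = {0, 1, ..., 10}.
a · b ≡ 4x + 4 (mod f(x))

Multiply in F_11[x]: a(x)·b(x) = (6x + 9)·(4x + 5) = 2x^2 + 1. This has degree ≥ 2, so divide by f(x) over F_11: 2x^2 + 1 = (2)·(x^2 + 9x + 4) + (4x + 4). Hence a·b ≡ 4x + 4 (mod f). (F_11[x]/(f) is a field with 11^2 = 121 elements since f is irreducible of degree 2.)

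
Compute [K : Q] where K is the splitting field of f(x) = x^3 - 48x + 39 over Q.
[K : Q] = 6

By the rational root test, any rational root of the monic integer polynomial f(x) = x^3 - 48x + 39 must be an integer dividing the constant term 39, i.e. one of ±{1, 3, 13, 39}. Evaluating: f(1) = -8, f(-1) = 86, f(3) = -78, f(-3) = 156, f(13) = 1612, f(-13) = -1534, f(39) = 57486, f(-39) = -57408; none is 0, so f has no rational root and is therefore irreducible over Q (a cubic with no linear factor over a field is irreducible). For an irreducible cubic, the Galois group is A_3 or S_3 according as the discriminant disc(f) = -4a^3 - 27b^2 = -4·(-48)^3 - 27·(39)^2 = 401301 is or is not a square in Q. Here disc(f) = 401301 is not a perfect square in Q, so the Galois group of f over Q is not contained in A_3 and must be all of S_3. The splitting field has degree |S_3| = 6 over Q, so [K : Q] = 6.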